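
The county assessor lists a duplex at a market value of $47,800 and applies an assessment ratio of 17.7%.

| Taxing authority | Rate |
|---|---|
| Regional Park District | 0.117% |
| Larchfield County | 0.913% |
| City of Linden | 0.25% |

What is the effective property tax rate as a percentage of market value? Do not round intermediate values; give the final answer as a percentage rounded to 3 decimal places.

0.227%

Assessed value = $47,800 × 0.177 = $8,460.6
Regional Park District: $8,460.6 × 0.00117 = $9.898902
Larchfield County: $8,460.6 × 0.00913 = $77.245278
City of Linden: $8,460.6 × 0.0025 = $21.1515
Total tax = $108.29568
Effective rate = $108.29568 ÷ $47,800 = 0.227% of market value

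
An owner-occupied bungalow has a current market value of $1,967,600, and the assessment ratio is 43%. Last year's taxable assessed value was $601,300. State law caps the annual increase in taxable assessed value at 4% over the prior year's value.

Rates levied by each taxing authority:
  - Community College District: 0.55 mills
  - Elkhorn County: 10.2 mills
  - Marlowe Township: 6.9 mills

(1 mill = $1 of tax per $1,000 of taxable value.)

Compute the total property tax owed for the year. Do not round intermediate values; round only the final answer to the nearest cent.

Uncapped assessed value = $1,967,600 × 0.43 = $846,068
Cap limit = $601,300 × 1.04 = $625,352
Taxable assessed value = min($846,068, $625,352) = $625,352 (cap binds)
Community College District: $625,352 × 0.00055 = $343.9436
Elkhorn County: $625,352 × 0.0102 = $6,378.5904
Marlowe Township: $625,352 × 0.0069 = $4,314.9288
Total = $11,037.4628

$11,037.46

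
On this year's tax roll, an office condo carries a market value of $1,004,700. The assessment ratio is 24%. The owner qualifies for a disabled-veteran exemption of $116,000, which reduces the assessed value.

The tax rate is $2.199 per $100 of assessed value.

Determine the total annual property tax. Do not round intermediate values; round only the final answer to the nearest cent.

Assessed value = $1,004,700 × 0.24 = $241,128
Taxable value = $241,128 − $116,000 = $125,128
Tax = $125,128 × 0.02199 = $2,751.56472

$2,751.56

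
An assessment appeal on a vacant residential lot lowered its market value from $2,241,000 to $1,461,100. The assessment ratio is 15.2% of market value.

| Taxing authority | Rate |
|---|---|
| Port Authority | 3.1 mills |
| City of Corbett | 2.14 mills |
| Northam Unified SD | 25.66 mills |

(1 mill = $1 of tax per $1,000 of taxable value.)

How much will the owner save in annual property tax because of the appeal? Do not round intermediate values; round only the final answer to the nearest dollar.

Old assessed value = $2,241,000 × 0.152 = $340,632
New assessed value = $1,461,100 × 0.152 = $222,087.2
Combined rate = 0.0031 + 0.00214 + 0.02566 = 0.0309
Old tax = $340,632 × 0.0309 = $10,525.5288
New tax = $222,087.2 × 0.0309 = $6,862.49448
Reduction = $10,525.5288 − $6,862.49448 = $3,663.03432

$3,663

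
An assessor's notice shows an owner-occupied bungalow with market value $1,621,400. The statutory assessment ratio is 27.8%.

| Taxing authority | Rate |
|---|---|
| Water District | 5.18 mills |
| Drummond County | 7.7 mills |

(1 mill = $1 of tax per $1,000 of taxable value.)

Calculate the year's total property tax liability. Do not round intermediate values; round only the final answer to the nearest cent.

$5,805.65

Assessed value = $1,621,400 × 0.278 = $450,749.2
Water District: $450,749.2 × 0.00518 = $2,334.880856
Drummond County: $450,749.2 × 0.0077 = $3,470.76884
Total = $2,334.880856 + $3,470.76884 = $5,805.649696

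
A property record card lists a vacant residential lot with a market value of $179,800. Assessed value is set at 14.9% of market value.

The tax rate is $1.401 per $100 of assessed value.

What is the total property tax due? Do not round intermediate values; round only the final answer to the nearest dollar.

Assessed value = $179,800 × 0.149 = $26,790.2
Tax = $26,790.2 × 0.01401 = $375.330702

$375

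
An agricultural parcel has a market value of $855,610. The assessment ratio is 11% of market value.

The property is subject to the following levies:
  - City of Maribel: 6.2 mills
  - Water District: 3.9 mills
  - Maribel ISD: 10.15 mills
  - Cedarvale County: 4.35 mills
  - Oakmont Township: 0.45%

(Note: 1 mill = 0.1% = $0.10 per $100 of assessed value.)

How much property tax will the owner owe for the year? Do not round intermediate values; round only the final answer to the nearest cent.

Assessed value = $855,610 × 0.11 = $94,117.1
City of Maribel: $94,117.1 × 0.0062 = $583.52602
Water District: $94,117.1 × 0.0039 = $367.05669
Maribel ISD: $94,117.1 × 0.01015 = $955.288565
Cedarvale County: $94,117.1 × 0.00435 = $409.409385
Oakmont Township: $94,117.1 × 0.0045 = $423.52695
Total = $2,738.80761

$2,738.81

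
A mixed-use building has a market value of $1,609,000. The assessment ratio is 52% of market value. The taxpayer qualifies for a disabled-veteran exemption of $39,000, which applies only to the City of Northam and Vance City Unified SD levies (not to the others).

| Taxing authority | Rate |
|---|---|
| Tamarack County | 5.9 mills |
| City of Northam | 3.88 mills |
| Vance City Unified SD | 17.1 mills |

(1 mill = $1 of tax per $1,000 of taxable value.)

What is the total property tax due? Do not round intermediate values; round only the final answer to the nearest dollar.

$21,672

Assessed value = $1,609,000 × 0.52 = $836,680
Tamarack County: $836,680 × 0.0059 = $4,936.412
City of Northam: ($836,680 − $39,000) × 0.00388 = $797,680 × 0.00388 = $3,094.9984
Vance City Unified SD: ($836,680 − $39,000) × 0.0171 = $797,680 × 0.0171 = $13,640.328
Total = $21,671.7384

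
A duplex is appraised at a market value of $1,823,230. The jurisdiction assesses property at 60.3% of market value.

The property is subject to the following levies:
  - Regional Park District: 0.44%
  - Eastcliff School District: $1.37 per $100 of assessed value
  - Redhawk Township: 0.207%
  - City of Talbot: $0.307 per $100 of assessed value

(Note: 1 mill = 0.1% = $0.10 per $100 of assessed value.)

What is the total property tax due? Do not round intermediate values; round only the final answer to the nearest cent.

$25,550.23

Assessed value = $1,823,230 × 0.603 = $1,099,407.69
Regional Park District: $1,099,407.69 × 0.0044 = $4,837.393836
Eastcliff School District: $1,099,407.69 × 0.0137 = $15,061.885353
Redhawk Township: $1,099,407.69 × 0.00207 = $2,275.7739183
City of Talbot: $1,099,407.69 × 0.00307 = $3,375.1816083
Total = $25,550.2347156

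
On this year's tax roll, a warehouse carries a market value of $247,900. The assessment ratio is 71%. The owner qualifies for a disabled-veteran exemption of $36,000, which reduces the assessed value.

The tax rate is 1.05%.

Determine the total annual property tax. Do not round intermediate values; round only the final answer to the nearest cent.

Assessed value = $247,900 × 0.71 = $176,009
Taxable value = $176,009 − $36,000 = $140,009
Tax = $140,009 × 0.0105 = $1,470.0945

$1,470.09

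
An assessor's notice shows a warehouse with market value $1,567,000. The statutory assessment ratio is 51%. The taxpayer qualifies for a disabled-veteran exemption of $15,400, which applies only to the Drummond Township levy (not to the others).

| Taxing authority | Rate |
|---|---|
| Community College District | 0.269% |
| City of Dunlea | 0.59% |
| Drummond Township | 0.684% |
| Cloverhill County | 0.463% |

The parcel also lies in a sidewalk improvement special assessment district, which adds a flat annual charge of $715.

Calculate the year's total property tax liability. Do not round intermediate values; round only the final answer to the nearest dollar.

Assessed value = $1,567,000 × 0.51 = $799,170
Community College District: $799,170 × 0.00269 = $2,149.7673
City of Dunlea: $799,170 × 0.0059 = $4,715.103
Drummond Township: ($799,170 − $15,400) × 0.00684 = $783,770 × 0.00684 = $5,360.9868
Cloverhill County: $799,170 × 0.00463 = $3,700.1571
Levies subtotal = $15,926.0142
Total = $15,926.0142 + $715 = $16,641.0142

$16,641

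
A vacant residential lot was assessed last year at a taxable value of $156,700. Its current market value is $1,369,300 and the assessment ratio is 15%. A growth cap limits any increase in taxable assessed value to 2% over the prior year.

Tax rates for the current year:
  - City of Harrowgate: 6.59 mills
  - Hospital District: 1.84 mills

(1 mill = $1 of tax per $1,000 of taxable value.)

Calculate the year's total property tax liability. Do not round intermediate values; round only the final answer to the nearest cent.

Uncapped assessed value = $1,369,300 × 0.15 = $205,395
Cap limit = $156,700 × 1.02 = $159,834
Taxable assessed value = min($205,395, $159,834) = $159,834 (cap binds)
City of Harrowgate: $159,834 × 0.00659 = $1,053.30606
Hospital District: $159,834 × 0.00184 = $294.09456
Total = $1,347.40062

$1,347.40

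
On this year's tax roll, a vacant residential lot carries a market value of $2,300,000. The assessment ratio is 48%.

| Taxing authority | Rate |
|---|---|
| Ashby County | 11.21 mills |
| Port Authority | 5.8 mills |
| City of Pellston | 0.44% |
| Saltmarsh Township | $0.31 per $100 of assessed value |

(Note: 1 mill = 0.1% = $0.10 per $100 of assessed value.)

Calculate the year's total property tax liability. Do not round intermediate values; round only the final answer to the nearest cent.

Assessed value = $2,300,000 × 0.48 = $1,104,000
Ashby County: $1,104,000 × 0.01121 = $12,375.84
Port Authority: $1,104,000 × 0.0058 = $6,403.2
City of Pellston: $1,104,000 × 0.0044 = $4,857.6
Saltmarsh Township: $1,104,000 × 0.0031 = $3,422.4
Total = $27,059.04

$27,059.04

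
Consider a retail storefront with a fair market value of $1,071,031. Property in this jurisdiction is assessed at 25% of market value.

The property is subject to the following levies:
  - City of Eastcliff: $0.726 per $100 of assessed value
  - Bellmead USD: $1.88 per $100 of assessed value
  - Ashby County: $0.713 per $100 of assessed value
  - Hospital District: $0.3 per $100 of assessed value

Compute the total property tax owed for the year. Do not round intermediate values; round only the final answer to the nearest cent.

Assessed value = $1,071,031 × 0.25 = $267,757.75
City of Eastcliff: $267,757.75 × 0.00726 = $1,943.921265
Bellmead USD: $267,757.75 × 0.0188 = $5,033.8457
Ashby County: $267,757.75 × 0.00713 = $1,909.1127575
Hospital District: $267,757.75 × 0.003 = $803.27325
Total = $1,943.921265 + $5,033.8457 + $1,909.1127575 + $803.27325 = $9,690.1529725

$9,690.15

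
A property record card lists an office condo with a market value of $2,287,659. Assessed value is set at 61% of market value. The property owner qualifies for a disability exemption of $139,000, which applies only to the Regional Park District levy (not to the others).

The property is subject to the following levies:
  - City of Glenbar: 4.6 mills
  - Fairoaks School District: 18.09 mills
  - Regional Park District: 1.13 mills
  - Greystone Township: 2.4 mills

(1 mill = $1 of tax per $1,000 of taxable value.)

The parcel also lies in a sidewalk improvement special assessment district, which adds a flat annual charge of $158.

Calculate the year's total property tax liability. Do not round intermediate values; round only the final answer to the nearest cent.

Assessed value = $2,287,659 × 0.61 = $1,395,471.99
City of Glenbar: $1,395,471.99 × 0.0046 = $6,419.171154
Fairoaks School District: $1,395,471.99 × 0.01809 = $25,244.0882991
Regional Park District: ($1,395,471.99 − $139,000) × 0.00113 = $1,256,471.99 × 0.00113 = $1,419.8133487
Greystone Township: $1,395,471.99 × 0.0024 = $3,349.132776
Levies subtotal = $36,432.2055778
Total = $36,432.2055778 + $158 = $36,590.2055778

$36,590.21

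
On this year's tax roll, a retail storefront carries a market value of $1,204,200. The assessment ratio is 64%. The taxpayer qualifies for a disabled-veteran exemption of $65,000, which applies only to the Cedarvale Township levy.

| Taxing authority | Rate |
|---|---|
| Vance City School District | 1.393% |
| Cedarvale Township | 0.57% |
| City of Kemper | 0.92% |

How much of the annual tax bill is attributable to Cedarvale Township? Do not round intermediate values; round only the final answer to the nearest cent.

Assessed value = $1,204,200 × 0.64 = $770,688
Cedarvale Township taxable value = $770,688 − $65,000 = $705,688
Cedarvale Township levy = $705,688 × 0.0057 = $4,022.4216

$4,022.42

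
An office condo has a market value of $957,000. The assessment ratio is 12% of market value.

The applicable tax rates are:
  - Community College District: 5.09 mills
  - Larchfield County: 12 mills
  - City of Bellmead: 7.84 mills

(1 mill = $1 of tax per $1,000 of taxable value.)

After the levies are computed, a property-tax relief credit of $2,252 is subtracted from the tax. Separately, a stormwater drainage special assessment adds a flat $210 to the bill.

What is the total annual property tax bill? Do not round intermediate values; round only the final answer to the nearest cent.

Assessed value = $957,000 × 0.12 = $114,840
Community College District: $114,840 × 0.00509 = $584.5356
Larchfield County: $114,840 × 0.012 = $1,378.08
City of Bellmead: $114,840 × 0.00784 = $900.3456
Levies subtotal = $2,862.9612
After credit = $2,862.9612 − $2,252 = $610.9612
Total = $610.9612 + $210 = $820.9612

$820.96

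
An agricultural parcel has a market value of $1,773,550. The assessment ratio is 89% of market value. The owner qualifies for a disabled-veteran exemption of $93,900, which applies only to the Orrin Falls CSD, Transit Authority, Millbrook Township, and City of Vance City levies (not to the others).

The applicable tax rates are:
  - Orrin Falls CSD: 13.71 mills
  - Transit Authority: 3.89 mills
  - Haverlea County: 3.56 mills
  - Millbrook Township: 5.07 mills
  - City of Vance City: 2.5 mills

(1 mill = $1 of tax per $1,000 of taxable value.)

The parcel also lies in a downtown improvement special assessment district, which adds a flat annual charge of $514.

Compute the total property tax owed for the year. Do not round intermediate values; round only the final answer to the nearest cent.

Assessed value = $1,773,550 × 0.89 = $1,578,459.5
Orrin Falls CSD: ($1,578,459.5 − $93,900) × 0.01371 = $1,484,559.5 × 0.01371 = $20,353.310745
Transit Authority: ($1,578,459.5 − $93,900) × 0.00389 = $1,484,559.5 × 0.00389 = $5,774.936455
Haverlea County: $1,578,459.5 × 0.00356 = $5,619.31582
Millbrook Township: ($1,578,459.5 − $93,900) × 0.00507 = $1,484,559.5 × 0.00507 = $7,526.716665
City of Vance City: ($1,578,459.5 − $93,900) × 0.0025 = $1,484,559.5 × 0.0025 = $3,711.39875
Levies subtotal = $42,985.678435
Total = $42,985.678435 + $514 = $43,499.678435

$43,499.68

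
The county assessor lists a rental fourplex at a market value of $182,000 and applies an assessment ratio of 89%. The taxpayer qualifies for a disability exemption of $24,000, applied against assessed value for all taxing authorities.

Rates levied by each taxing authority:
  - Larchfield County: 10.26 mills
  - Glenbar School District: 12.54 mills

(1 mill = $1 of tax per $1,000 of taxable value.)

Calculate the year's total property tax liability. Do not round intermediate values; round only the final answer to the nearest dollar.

$3,146

Assessed value = $182,000 × 0.89 = $161,980
Taxable value = $161,980 − $24,000 = $137,980
Larchfield County: $137,980 × 0.01026 = $1,415.6748
Glenbar School District: $137,980 × 0.01254 = $1,730.2692
Total = $1,415.6748 + $1,730.2692 = $3,145.944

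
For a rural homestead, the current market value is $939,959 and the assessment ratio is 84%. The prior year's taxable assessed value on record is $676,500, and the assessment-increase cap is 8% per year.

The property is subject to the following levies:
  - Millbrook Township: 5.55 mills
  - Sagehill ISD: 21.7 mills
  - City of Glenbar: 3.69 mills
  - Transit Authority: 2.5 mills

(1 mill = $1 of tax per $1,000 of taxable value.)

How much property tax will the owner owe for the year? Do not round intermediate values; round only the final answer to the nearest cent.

Uncapped assessed value = $939,959 × 0.84 = $789,565.56
Cap limit = $676,500 × 1.08 = $730,620
Taxable assessed value = min($789,565.56, $730,620) = $730,620 (cap binds)
Millbrook Township: $730,620 × 0.00555 = $4,054.941
Sagehill ISD: $730,620 × 0.0217 = $15,854.454
City of Glenbar: $730,620 × 0.00369 = $2,695.9878
Transit Authority: $730,620 × 0.0025 = $1,826.55
Total = $24,431.9328

$24,431.93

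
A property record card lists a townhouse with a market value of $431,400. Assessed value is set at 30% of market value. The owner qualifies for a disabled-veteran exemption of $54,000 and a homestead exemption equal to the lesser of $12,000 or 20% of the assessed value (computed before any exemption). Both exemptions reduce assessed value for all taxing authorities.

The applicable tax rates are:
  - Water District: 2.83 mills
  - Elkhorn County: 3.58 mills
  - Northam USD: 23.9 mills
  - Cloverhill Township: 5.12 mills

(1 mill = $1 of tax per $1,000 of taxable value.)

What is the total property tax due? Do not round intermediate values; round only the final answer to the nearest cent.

Assessed value = $431,400 × 0.3 = $129,420
Homestead exemption = min($12,000, 20% × $129,420) = min($12,000, $25,884) = $12,000 (dollar cap binds)
Taxable value = $129,420 − $54,000 − $12,000 = $63,420
Water District: $63,420 × 0.00283 = $179.4786
Elkhorn County: $63,420 × 0.00358 = $227.0436
Northam USD: $63,420 × 0.0239 = $1,515.738
Cloverhill Township: $63,420 × 0.00512 = $324.7104
Total = $2,246.9706

$2,246.97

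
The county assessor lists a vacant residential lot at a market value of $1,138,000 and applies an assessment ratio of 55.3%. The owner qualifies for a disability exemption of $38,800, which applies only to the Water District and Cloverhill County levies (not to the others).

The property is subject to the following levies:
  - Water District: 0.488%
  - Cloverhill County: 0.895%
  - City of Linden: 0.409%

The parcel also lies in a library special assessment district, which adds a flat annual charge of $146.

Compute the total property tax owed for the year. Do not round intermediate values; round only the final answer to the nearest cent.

$10,886.70

Assessed value = $1,138,000 × 0.553 = $629,314
Water District: ($629,314 − $38,800) × 0.00488 = $590,514 × 0.00488 = $2,881.70832
Cloverhill County: ($629,314 − $38,800) × 0.00895 = $590,514 × 0.00895 = $5,285.1003
City of Linden: $629,314 × 0.00409 = $2,573.89426
Levies subtotal = $10,740.70288
Total = $10,740.70288 + $146 = $10,886.70288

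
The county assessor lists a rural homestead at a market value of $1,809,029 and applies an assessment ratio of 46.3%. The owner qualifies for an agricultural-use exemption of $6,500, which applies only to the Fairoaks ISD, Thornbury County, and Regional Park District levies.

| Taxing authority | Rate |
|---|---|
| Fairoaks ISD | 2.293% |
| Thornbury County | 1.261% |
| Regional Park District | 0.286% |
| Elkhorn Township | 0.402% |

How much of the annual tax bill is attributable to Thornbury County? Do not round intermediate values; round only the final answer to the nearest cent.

Assessed value = $1,809,029 × 0.463 = $837,580.427
Thornbury County taxable value = $837,580.427 − $6,500 = $831,080.427
Thornbury County levy = $831,080.427 × 0.01261 = $10,479.92418447

$10,479.92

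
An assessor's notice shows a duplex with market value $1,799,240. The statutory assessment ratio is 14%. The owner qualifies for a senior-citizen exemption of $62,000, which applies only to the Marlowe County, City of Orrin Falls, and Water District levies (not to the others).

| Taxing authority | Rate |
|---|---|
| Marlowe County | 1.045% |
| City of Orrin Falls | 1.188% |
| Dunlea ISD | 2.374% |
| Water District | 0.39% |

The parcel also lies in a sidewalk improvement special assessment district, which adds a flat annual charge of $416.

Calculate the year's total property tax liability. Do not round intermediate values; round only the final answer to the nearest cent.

Assessed value = $1,799,240 × 0.14 = $251,893.6
Marlowe County: ($251,893.6 − $62,000) × 0.01045 = $189,893.6 × 0.01045 = $1,984.38812
City of Orrin Falls: ($251,893.6 − $62,000) × 0.01188 = $189,893.6 × 0.01188 = $2,255.935968
Dunlea ISD: $251,893.6 × 0.02374 = $5,979.954064
Water District: ($251,893.6 − $62,000) × 0.0039 = $189,893.6 × 0.0039 = $740.58504
Levies subtotal = $10,960.863192
Total = $10,960.863192 + $416 = $11,376.863192

$11,376.86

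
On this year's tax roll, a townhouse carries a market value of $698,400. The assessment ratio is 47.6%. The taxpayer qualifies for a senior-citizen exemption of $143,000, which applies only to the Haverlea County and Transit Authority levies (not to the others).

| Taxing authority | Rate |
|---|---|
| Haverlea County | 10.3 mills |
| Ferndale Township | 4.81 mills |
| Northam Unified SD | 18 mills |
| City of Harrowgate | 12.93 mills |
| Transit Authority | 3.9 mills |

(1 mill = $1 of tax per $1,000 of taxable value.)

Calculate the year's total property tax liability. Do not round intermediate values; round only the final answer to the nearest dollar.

Assessed value = $698,400 × 0.476 = $332,438.4
Haverlea County: ($332,438.4 − $143,000) × 0.0103 = $189,438.4 × 0.0103 = $1,951.21552
Ferndale Township: $332,438.4 × 0.00481 = $1,599.028704
Northam Unified SD: $332,438.4 × 0.018 = $5,983.8912
City of Harrowgate: $332,438.4 × 0.01293 = $4,298.428512
Transit Authority: ($332,438.4 − $143,000) × 0.0039 = $189,438.4 × 0.0039 = $738.80976
Total = $14,571.373696

$14,571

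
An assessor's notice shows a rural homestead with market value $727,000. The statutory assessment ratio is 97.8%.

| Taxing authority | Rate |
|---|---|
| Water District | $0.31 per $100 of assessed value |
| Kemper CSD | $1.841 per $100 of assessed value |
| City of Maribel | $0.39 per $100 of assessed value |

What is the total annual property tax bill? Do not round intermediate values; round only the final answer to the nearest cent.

Assessed value = $727,000 × 0.978 = $711,006
Water District: $711,006 × 0.0031 = $2,204.1186
Kemper CSD: $711,006 × 0.01841 = $13,089.62046
City of Maribel: $711,006 × 0.0039 = $2,772.9234
Total = $2,204.1186 + $13,089.62046 + $2,772.9234 = $18,066.66246

$18,066.66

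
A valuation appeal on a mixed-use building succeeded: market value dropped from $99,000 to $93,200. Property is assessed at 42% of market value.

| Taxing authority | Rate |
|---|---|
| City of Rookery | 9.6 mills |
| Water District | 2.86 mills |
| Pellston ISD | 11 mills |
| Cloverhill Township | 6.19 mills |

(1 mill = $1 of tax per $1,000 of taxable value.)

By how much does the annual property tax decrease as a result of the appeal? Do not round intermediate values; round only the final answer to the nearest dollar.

Old assessed value = $99,000 × 0.42 = $41,580
New assessed value = $93,200 × 0.42 = $39,144
Combined rate = 0.0096 + 0.00286 + 0.011 + 0.00619 = 0.02965
Old tax = $41,580 × 0.02965 = $1,232.847
New tax = $39,144 × 0.02965 = $1,160.6196
Reduction = $1,232.847 − $1,160.6196 = $72.2274

$72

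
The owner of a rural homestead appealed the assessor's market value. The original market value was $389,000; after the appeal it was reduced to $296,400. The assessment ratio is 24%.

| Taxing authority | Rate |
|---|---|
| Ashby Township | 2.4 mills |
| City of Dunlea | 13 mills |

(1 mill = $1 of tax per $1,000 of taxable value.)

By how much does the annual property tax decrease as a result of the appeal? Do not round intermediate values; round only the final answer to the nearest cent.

$342.25

Old assessed value = $389,000 × 0.24 = $93,360
New assessed value = $296,400 × 0.24 = $71,136
Combined rate = 0.0024 + 0.013 = 0.0154
Old tax = $93,360 × 0.0154 = $1,437.744
New tax = $71,136 × 0.0154 = $1,095.4944
Reduction = $1,437.744 − $1,095.4944 = $342.2496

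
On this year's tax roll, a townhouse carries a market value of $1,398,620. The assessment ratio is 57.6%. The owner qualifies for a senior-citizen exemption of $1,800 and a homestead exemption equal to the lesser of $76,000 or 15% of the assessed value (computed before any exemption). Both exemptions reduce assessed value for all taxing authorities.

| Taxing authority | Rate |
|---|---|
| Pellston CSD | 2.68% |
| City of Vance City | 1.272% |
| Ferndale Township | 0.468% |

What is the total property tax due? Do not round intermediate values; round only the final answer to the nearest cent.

$32,168.99

Assessed value = $1,398,620 × 0.576 = $805,605.12
Homestead exemption = min($76,000, 15% × $805,605.12) = min($76,000, $120,840.768) = $76,000 (dollar cap binds)
Taxable value = $805,605.12 − $1,800 − $76,000 = $727,805.12
Pellston CSD: $727,805.12 × 0.0268 = $19,505.177216
City of Vance City: $727,805.12 × 0.01272 = $9,257.6811264
Ferndale Township: $727,805.12 × 0.00468 = $3,406.1279616
Total = $32,168.986304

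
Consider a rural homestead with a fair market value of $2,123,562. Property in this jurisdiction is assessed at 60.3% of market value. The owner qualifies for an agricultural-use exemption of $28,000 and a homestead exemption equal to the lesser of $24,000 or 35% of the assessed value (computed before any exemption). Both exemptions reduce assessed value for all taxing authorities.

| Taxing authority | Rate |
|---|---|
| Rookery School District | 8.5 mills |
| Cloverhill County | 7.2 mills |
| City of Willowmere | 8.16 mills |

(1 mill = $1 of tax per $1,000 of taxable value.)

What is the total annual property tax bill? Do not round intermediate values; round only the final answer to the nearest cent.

Assessed value = $2,123,562 × 0.603 = $1,280,507.886
Homestead exemption = min($24,000, 35% × $1,280,507.886) = min($24,000, $448,177.7601) = $24,000 (dollar cap binds)
Taxable value = $1,280,507.886 − $28,000 − $24,000 = $1,228,507.886
Rookery School District: $1,228,507.886 × 0.0085 = $10,442.317031
Cloverhill County: $1,228,507.886 × 0.0072 = $8,845.2567792
City of Willowmere: $1,228,507.886 × 0.00816 = $10,024.62434976
Total = $29,312.19815996

$29,312.20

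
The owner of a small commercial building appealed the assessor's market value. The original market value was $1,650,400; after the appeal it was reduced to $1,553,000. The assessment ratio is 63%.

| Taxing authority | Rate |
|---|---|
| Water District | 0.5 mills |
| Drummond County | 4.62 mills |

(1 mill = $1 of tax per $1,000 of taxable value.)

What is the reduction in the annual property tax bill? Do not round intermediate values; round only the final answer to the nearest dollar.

$314

Old assessed value = $1,650,400 × 0.63 = $1,039,752
New assessed value = $1,553,000 × 0.63 = $978,390
Combined rate = 0.0005 + 0.00462 = 0.00512
Old tax = $1,039,752 × 0.00512 = $5,323.53024
New tax = $978,390 × 0.00512 = $5,009.3568
Reduction = $5,323.53024 − $5,009.3568 = $314.17344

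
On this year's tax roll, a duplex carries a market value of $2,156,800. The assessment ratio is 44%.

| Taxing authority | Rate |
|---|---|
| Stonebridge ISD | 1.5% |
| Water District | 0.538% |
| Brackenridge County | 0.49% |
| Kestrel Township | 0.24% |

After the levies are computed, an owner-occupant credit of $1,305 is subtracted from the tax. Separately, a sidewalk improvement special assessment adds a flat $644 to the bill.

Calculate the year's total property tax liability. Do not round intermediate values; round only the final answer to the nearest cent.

$25,607.10

Assessed value = $2,156,800 × 0.44 = $948,992
Stonebridge ISD: $948,992 × 0.015 = $14,234.88
Water District: $948,992 × 0.00538 = $5,105.57696
Brackenridge County: $948,992 × 0.0049 = $4,650.0608
Kestrel Township: $948,992 × 0.0024 = $2,277.5808
Levies subtotal = $26,268.09856
After credit = $26,268.09856 − $1,305 = $24,963.09856
Total = $24,963.09856 + $644 = $25,607.09856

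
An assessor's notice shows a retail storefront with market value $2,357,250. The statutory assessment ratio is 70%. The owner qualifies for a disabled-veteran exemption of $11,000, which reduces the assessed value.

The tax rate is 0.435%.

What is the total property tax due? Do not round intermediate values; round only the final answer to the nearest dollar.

$7,130

Assessed value = $2,357,250 × 0.7 = $1,650,075
Taxable value = $1,650,075 − $11,000 = $1,639,075
Tax = $1,639,075 × 0.00435 = $7,129.97625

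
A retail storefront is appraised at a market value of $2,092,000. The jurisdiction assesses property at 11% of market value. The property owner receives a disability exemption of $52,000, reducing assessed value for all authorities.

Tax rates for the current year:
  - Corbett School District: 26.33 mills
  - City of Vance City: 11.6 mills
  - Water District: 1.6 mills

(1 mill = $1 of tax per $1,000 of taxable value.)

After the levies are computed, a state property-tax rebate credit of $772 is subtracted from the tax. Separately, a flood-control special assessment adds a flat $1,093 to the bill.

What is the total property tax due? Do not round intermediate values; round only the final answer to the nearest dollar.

Assessed value = $2,092,000 × 0.11 = $230,120
Taxable value = $230,120 − $52,000 = $178,120
Corbett School District: $178,120 × 0.02633 = $4,689.8996
City of Vance City: $178,120 × 0.0116 = $2,066.192
Water District: $178,120 × 0.0016 = $284.992
Levies subtotal = $7,041.0836
After credit = $7,041.0836 − $772 = $6,269.0836
Total = $6,269.0836 + $1,093 = $7,362.0836

$7,362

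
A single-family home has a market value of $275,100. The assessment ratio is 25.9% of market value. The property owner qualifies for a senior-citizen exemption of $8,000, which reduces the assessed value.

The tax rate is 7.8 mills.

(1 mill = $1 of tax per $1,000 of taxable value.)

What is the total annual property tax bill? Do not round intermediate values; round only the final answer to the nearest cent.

Assessed value = $275,100 × 0.259 = $71,250.9
Taxable value = $71,250.9 − $8,000 = $63,250.9
Tax = $63,250.9 × 0.0078 = $493.35702

$493.36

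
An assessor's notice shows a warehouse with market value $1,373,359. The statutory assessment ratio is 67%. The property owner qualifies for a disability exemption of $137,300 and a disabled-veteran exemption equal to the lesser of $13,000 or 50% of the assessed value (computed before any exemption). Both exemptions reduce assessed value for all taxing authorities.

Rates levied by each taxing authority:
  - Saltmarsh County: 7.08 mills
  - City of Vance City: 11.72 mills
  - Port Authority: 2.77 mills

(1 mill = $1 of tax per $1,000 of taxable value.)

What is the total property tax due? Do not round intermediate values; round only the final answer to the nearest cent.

$16,605.68

Assessed value = $1,373,359 × 0.67 = $920,150.53
Disabled-veteran exemption = min($13,000, 50% × $920,150.53) = min($13,000, $460,075.265) = $13,000 (dollar cap binds)
Taxable value = $920,150.53 − $137,300 − $13,000 = $769,850.53
Saltmarsh County: $769,850.53 × 0.00708 = $5,450.5417524
City of Vance City: $769,850.53 × 0.01172 = $9,022.6482116
Port Authority: $769,850.53 × 0.00277 = $2,132.4859681
Total = $16,605.6759321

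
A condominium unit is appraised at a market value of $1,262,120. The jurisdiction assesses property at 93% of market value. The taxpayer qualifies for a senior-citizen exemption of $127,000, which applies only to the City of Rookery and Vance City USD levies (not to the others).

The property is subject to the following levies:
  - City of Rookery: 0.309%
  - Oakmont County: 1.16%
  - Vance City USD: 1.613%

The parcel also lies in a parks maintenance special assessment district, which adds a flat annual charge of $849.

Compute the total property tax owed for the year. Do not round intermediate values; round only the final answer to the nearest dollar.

Assessed value = $1,262,120 × 0.93 = $1,173,771.6
City of Rookery: ($1,173,771.6 − $127,000) × 0.00309 = $1,046,771.6 × 0.00309 = $3,234.524244
Oakmont County: $1,173,771.6 × 0.0116 = $13,615.75056
Vance City USD: ($1,173,771.6 − $127,000) × 0.01613 = $1,046,771.6 × 0.01613 = $16,884.425908
Levies subtotal = $33,734.700712
Total = $33,734.700712 + $849 = $34,583.700712

$34,584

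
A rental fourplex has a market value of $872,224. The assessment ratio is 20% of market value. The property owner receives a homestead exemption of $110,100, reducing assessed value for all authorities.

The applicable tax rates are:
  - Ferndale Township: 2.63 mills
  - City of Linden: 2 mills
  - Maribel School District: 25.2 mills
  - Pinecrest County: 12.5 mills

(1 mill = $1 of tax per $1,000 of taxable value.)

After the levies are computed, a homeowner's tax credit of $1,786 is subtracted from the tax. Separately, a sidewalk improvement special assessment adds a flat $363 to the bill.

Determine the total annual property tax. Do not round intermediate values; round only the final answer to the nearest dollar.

$1,301

Assessed value = $872,224 × 0.2 = $174,444.8
Taxable value = $174,444.8 − $110,100 = $64,344.8
Ferndale Township: $64,344.8 × 0.00263 = $169.226824
City of Linden: $64,344.8 × 0.002 = $128.6896
Maribel School District: $64,344.8 × 0.0252 = $1,621.48896
Pinecrest County: $64,344.8 × 0.0125 = $804.31
Levies subtotal = $2,723.715384
After credit = $2,723.715384 − $1,786 = $937.715384
Total = $937.715384 + $363 = $1,300.715384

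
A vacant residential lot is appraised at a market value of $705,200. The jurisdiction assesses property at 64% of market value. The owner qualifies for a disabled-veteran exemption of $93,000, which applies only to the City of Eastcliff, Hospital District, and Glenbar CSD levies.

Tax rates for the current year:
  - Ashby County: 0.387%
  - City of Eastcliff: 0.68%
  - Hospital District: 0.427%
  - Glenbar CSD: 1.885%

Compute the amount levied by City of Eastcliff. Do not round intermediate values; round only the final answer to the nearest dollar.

Assessed value = $705,200 × 0.64 = $451,328
City of Eastcliff taxable value = $451,328 − $93,000 = $358,328
City of Eastcliff levy = $358,328 × 0.0068 = $2,436.6304

$2,437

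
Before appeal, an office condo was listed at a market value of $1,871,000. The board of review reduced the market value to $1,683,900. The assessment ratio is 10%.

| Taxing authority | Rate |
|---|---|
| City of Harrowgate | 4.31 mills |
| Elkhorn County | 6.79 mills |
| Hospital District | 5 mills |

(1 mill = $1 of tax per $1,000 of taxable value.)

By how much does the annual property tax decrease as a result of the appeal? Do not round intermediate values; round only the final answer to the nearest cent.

$301.23

Old assessed value = $1,871,000 × 0.1 = $187,100
New assessed value = $1,683,900 × 0.1 = $168,390
Combined rate = 0.00431 + 0.00679 + 0.005 = 0.0161
Old tax = $187,100 × 0.0161 = $3,012.31
New tax = $168,390 × 0.0161 = $2,711.079
Reduction = $3,012.31 − $2,711.079 = $301.231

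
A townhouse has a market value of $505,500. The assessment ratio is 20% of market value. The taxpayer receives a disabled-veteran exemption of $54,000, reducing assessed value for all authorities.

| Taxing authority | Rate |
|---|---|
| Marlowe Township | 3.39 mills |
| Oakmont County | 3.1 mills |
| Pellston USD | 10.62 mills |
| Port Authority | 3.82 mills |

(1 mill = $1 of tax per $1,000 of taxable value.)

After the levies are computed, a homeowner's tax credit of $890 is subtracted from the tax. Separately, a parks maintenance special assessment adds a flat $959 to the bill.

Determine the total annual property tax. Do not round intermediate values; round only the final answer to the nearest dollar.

Assessed value = $505,500 × 0.2 = $101,100
Taxable value = $101,100 − $54,000 = $47,100
Marlowe Township: $47,100 × 0.00339 = $159.669
Oakmont County: $47,100 × 0.0031 = $146.01
Pellston USD: $47,100 × 0.01062 = $500.202
Port Authority: $47,100 × 0.00382 = $179.922
Levies subtotal = $985.803
After credit = $985.803 − $890 = $95.803
Total = $95.803 + $959 = $1,054.803

$1,055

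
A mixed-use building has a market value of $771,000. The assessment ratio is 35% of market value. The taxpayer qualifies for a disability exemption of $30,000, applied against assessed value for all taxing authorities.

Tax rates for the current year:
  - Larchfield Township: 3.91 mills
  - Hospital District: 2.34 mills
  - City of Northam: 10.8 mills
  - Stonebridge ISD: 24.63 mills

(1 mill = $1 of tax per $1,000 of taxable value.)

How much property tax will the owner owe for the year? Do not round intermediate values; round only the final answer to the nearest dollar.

Assessed value = $771,000 × 0.35 = $269,850
Taxable value = $269,850 − $30,000 = $239,850
Larchfield Township: $239,850 × 0.00391 = $937.8135
Hospital District: $239,850 × 0.00234 = $561.249
City of Northam: $239,850 × 0.0108 = $2,590.38
Stonebridge ISD: $239,850 × 0.02463 = $5,907.5055
Total = $937.8135 + $561.249 + $2,590.38 + $5,907.5055 = $9,996.948

$9,997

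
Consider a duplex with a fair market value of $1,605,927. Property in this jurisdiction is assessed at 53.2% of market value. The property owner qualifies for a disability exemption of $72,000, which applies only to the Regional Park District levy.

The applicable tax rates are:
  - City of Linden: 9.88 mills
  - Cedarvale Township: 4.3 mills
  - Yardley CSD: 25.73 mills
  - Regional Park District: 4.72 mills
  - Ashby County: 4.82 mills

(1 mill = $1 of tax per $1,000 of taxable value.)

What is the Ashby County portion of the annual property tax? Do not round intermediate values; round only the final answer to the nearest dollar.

$4,118

Assessed value = $1,605,927 × 0.532 = $854,353.164
Ashby County taxable value = $854,353.164 (exemption does not apply)
Ashby County levy = $854,353.164 × 0.00482 = $4,117.98225048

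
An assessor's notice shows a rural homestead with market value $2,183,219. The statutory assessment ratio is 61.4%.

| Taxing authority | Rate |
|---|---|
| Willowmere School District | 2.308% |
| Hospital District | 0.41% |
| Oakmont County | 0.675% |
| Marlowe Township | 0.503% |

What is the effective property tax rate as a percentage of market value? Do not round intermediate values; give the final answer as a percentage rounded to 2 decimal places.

2.39%

Assessed value = $2,183,219 × 0.614 = $1,340,496.466
Willowmere School District: $1,340,496.466 × 0.02308 = $30,938.65843528
Hospital District: $1,340,496.466 × 0.0041 = $5,496.0355106
Oakmont County: $1,340,496.466 × 0.00675 = $9,048.3511455
Marlowe Township: $1,340,496.466 × 0.00503 = $6,742.69722398
Total tax = $52,225.74231536
Effective rate = $52,225.74231536 ÷ $2,183,219 = 2.39% of market value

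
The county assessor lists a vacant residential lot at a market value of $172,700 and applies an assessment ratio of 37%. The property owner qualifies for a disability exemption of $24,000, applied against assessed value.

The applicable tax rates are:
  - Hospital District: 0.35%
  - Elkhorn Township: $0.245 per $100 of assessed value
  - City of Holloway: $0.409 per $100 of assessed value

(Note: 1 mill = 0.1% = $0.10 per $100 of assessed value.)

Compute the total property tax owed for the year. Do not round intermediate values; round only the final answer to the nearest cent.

Assessed value = $172,700 × 0.37 = $63,899
Taxable value = $63,899 − $24,000 = $39,899
Hospital District: $39,899 × 0.0035 = $139.6465
Elkhorn Township: $39,899 × 0.00245 = $97.75255
City of Holloway: $39,899 × 0.00409 = $163.18691
Total = $400.58596

$400.59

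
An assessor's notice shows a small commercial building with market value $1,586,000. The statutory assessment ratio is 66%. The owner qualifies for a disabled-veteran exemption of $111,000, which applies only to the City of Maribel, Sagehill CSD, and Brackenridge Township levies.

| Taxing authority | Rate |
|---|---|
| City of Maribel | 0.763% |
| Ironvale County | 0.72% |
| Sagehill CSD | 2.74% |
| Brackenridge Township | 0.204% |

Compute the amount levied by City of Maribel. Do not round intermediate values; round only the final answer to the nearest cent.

$7,139.85

Assessed value = $1,586,000 × 0.66 = $1,046,760
City of Maribel taxable value = $1,046,760 − $111,000 = $935,760
City of Maribel levy = $935,760 × 0.00763 = $7,139.8488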